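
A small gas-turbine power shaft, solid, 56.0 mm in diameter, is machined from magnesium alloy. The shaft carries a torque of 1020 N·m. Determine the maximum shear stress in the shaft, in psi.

J = πd⁴/32 = π(0.0560)⁴/32 = 9.655×10^-7 m⁴.
τ_max = T·r/J = 1020 × 0.0280 / 9.655×10^-7 = 2.958×10^7 Pa.

4290 psi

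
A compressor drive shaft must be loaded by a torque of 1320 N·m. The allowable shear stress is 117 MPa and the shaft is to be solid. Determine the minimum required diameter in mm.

38.6 mm

For a solid shaft τ_max = 16T/(πd³), so d = (16T/(π τ_allow))^(1/3) = (16·1320/(π·1.17×10^8))^(1/3) = 0.03859 m.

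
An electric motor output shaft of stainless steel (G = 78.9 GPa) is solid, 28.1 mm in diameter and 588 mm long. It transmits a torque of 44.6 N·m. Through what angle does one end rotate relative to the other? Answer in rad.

J = πd⁴/32 = π(0.0281)⁴/32 = 6.121×10^-8 m⁴.
θ = T·L/(G·J) = 44.60 × 0.588 / (78.9×10⁹ × 6.121×10^-8) = 5.430×10^-3 rad.

0.00543 rad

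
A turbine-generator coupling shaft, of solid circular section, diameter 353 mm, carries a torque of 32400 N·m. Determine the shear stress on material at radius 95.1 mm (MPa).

J = πd⁴/32 = π(0.353)⁴/32 = 1.524×10^-3 m⁴.
Shear stress varies linearly with radius: τ = T·r/J = 32400 × 0.0951 / 1.524×10^-3 = 2.021×10^6 Pa.

2.02 MPa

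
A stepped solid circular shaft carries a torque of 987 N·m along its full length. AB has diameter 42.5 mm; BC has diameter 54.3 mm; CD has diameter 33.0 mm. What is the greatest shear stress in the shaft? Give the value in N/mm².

140 N/mm²

Under the same torque, τ_max = 16T/(πd³) is largest where d is smallest — segment CD (d = 33.0 mm).
τ_max = 16·987.0/(π·(0.0330)³) = 1.399×10^8 Pa.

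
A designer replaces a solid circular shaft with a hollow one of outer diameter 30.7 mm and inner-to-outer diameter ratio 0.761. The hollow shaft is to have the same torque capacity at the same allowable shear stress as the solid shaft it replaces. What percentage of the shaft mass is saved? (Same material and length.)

44.7 %

Equal τ_max and T ⇒ the solid shaft needs d_s³ = d_o³(1−k⁴), so d_s = 30.7·(1−0.761⁴)^(1/3) = 26.79 mm.
Area ratio A_h/A_s = d_o²(1−k²)/d_s² = (1−k²)/(1−k⁴)^(2/3) = 0.5526.
Mass saving = 1 − 0.5526 = 44.7 %.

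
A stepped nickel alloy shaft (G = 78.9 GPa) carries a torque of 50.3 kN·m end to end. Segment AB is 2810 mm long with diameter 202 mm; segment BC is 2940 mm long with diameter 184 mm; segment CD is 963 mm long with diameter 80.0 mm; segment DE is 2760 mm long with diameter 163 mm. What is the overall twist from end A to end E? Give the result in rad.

J_AB = π(0.202)⁴/32 = 1.63×10^-4 m⁴; J_BC = π(0.184)⁴/32 = 1.13×10^-4 m⁴; J_CD = π(0.0800)⁴/32 = 4.02×10^-6 m⁴; J_DE = π(0.163)⁴/32 = 6.93×10^-5 m⁴.
θ = (T/G)·Σ L_i/J_i = (50300/78.9×10⁹)·(2.81/1.63×10^-4 + 2.94/1.13×10^-4 + 0.963/4.02×10^-6 + 2.76/6.93×10^-5) = 0.2057 rad.

0.206 rad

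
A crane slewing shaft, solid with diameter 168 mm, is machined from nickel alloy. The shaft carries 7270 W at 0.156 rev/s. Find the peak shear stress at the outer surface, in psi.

ω = 2π·0.156 = 0.9802 rad/s, so T = P/ω = 7270 / 0.9802 = 7417 N·m.
J = πd⁴/32 = π(0.168)⁴/32 = 7.821×10^-5 m⁴.
τ_max = T·r/J = 7417 × 0.0840 / 7.821×10^-5 = 7.967×10^6 Pa.

1160 psi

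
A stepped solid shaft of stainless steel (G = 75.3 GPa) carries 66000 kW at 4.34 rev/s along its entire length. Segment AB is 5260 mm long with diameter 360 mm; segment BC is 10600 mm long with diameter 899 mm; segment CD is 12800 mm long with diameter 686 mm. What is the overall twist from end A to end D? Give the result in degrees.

ω = 2π·4.34 = 27.27 rad/s, so T = P/ω = 66000×10³ / 27.27 = 2.420e6 N·m.
J_AB = π(0.360)⁴/32 = 1.65×10^-3 m⁴; J_BC = π(0.899)⁴/32 = 0.0641 m⁴; J_CD = π(0.686)⁴/32 = 0.0217 m⁴.
θ = (T/G)·Σ L_i/J_i = (2.420e6/75.3×10⁹)·(5.26/1.65×10^-3 + 10.6/0.0641 + 12.8/0.0217) = 0.1268 rad.

7.26°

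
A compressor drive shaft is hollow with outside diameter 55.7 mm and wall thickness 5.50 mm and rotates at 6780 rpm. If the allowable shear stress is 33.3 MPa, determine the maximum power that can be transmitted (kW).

469 kW

J = π(d_o⁴ − d_i⁴)/32 = π(0.0557⁴ − 0.0447⁴)/32 = 5.530×10^-7 m⁴.
T_max = τ_allow·J/r = 3.33×10^7 × 5.530×10^-7 / 0.0278 = 661.2 N·m.
ω = 2π·6780/60 = 710.0 rad/s, so P_max = T_max·ω = 4.695×10^5 W.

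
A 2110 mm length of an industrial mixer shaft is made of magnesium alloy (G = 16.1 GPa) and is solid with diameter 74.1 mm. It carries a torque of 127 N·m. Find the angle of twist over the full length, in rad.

0.00562 rad

J = πd⁴/32 = π(0.0741)⁴/32 = 2.960×10^-6 m⁴.
θ = T·L/(G·J) = 127.0 × 2.11 / (16.1×10⁹ × 2.960×10^-6) = 5.623×10^-3 rad.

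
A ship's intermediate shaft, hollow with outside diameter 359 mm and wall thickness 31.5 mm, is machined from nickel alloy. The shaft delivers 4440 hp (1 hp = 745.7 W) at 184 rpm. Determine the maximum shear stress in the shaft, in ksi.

5.10 ksi

ω = 2π·184/60 = 19.27 rad/s, so T = P/ω = 4440×745.7 / 19.27 = 171800 N·m.
J = π(d_o⁴ − d_i⁴)/32 = π(0.359⁴ − 0.296⁴)/32 = 8.771×10^-4 m⁴.
τ_max = T·r/J = 171800 × 0.179 / 8.771×10^-4 = 3.517×10^7 Pa.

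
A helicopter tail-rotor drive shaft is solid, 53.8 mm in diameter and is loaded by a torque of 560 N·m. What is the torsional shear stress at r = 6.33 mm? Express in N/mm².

4.31 N/mm²

J = πd⁴/32 = π(0.0538)⁴/32 = 8.225×10^-7 m⁴.
Shear stress varies linearly with radius: τ = T·r/J = 560.0 × 0.00633 / 8.225×10^-7 = 4.310×10^6 Pa.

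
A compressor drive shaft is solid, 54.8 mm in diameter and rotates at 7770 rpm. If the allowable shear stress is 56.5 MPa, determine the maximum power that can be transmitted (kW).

1490 kW

J = πd⁴/32 = π(0.0548)⁴/32 = 8.854×10^-7 m⁴.
T_max = τ_allow·J/r = 5.65×10^7 × 8.854×10^-7 / 0.0274 = 1826 N·m.
ω = 2π·7770/60 = 813.7 rad/s, so P_max = T_max·ω = 1.485×10^6 W.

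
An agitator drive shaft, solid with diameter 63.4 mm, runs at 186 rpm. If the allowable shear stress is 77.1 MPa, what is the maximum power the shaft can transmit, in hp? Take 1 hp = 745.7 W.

101 hp

J = πd⁴/32 = π(0.0634)⁴/32 = 1.586×10^-6 m⁴.
T_max = τ_allow·J/r = 7.71×10^7 × 1.586×10^-6 / 0.0317 = 3858 N·m.
ω = 2π·186/60 = 19.48 rad/s, so P_max = T_max·ω = 7.514×10^4 W.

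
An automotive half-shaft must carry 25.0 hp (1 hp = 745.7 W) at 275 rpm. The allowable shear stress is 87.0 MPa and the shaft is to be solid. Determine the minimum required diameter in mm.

ω = 2π·275/60 = 28.80 rad/s, so T = P/ω = 25.0×745.7 / 28.80 = 647.4 N·m.
For a solid shaft τ_max = 16T/(πd³), so d = (16T/(π τ_allow))^(1/3) = (16·647.4/(π·8.70×10^7))^(1/3) = 0.03359 m.

33.6 mm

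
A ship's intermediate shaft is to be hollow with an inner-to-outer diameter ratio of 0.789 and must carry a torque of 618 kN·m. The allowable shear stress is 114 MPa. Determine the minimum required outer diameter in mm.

356 mm

For a hollow shaft with d_i/d_o = 0.789: τ_max = 16T/(π d_o³ (1−k⁴)), so d_o = [16T/(π τ_allow (1−k⁴))]^(1/3) = [16·618000/(π·1.14×10^8·0.6125)]^(1/3) = 0.3559 m.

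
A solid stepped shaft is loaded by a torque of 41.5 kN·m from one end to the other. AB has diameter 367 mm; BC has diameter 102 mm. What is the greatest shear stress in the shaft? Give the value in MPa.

199 MPa

Under the same torque, τ_max = 16T/(πd³) is largest where d is smallest — segment BC (d = 102 mm).
τ_max = 16·41500/(π·(0.102)³) = 1.992×10^8 Pa.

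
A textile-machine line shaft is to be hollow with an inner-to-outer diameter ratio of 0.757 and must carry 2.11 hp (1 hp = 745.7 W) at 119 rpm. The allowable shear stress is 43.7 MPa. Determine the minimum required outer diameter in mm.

ω = 2π·119/60 = 12.46 rad/s, so T = P/ω = 2.11×745.7 / 12.46 = 126.3 N·m.
For a hollow shaft with d_i/d_o = 0.757: τ_max = 16T/(π d_o³ (1−k⁴)), so d_o = [16T/(π τ_allow (1−k⁴))]^(1/3) = [16·126.3/(π·4.37×10^7·0.6716)]^(1/3) = 0.02798 m.

28.0 mm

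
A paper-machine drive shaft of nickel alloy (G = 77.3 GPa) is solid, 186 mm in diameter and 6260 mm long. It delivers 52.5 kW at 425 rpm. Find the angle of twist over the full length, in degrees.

0.0466°

ω = 2π·425/60 = 44.51 rad/s, so T = P/ω = 52.5×10³ / 44.51 = 1180 N·m.
J = πd⁴/32 = π(0.186)⁴/32 = 1.175×10^-4 m⁴.
θ = T·L/(G·J) = 1180 × 6.26 / (77.3×10⁹ × 1.175×10^-4) = 8.130×10^-4 rad.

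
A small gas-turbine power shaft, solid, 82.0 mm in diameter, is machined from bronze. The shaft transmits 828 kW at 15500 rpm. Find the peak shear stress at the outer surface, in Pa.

4.71e6 Pa

ω = 2π·15500/60 = 1623 rad/s, so T = P/ω = 828×10³ / 1623 = 510.1 N·m.
J = πd⁴/32 = π(0.0820)⁴/32 = 4.439×10^-6 m⁴.
τ_max = T·r/J = 510.1 × 0.0410 / 4.439×10^-6 = 4.712×10^6 Pa.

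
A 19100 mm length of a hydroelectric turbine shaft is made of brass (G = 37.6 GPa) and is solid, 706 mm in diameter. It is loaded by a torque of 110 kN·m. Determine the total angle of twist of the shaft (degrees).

J = πd⁴/32 = π(0.706)⁴/32 = 0.02439 m⁴.
θ = T·L/(G·J) = 110000 × 19.1 / (37.6×10⁹ × 0.02439) = 2.291×10^-3 rad.

0.131°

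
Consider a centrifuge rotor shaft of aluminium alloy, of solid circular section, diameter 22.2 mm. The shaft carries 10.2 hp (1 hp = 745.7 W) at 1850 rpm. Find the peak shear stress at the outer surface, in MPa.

18.3 MPa

ω = 2π·1850/60 = 193.7 rad/s, so T = P/ω = 10.2×745.7 / 193.7 = 39.26 N·m.
J = πd⁴/32 = π(0.0222)⁴/32 = 2.385×10^-8 m⁴.
τ_max = T·r/J = 39.26 × 0.0111 / 2.385×10^-8 = 1.828×10^7 Pa.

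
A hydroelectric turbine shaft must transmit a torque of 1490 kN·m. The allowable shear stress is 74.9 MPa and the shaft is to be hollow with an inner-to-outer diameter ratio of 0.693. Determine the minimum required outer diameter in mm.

509 mm

For a hollow shaft with d_i/d_o = 0.693: τ_max = 16T/(π d_o³ (1−k⁴)), so d_o = [16T/(π τ_allow (1−k⁴))]^(1/3) = [16·1.490e6/(π·7.49×10^7·0.7694)]^(1/3) = 0.5088 m.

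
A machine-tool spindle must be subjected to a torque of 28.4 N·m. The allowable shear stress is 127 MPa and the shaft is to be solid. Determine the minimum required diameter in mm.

For a solid shaft τ_max = 16T/(πd³), so d = (16T/(π τ_allow))^(1/3) = (16·28.40/(π·1.27×10^8))^(1/3) = 0.01044 m.

10.4 mm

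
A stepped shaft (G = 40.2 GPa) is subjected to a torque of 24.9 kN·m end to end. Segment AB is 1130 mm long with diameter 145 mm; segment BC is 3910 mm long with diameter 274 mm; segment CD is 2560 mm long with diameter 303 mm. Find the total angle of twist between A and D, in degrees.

1.28°

J_AB = π(0.145)⁴/32 = 4.34×10^-5 m⁴; J_BC = π(0.274)⁴/32 = 5.53×10^-4 m⁴; J_CD = π(0.303)⁴/32 = 8.28×10^-4 m⁴.
θ = (T/G)·Σ L_i/J_i = (24900/40.2×10⁹)·(1.13/4.34×10^-5 + 3.91/5.53×10^-4 + 2.56/8.28×10^-4) = 0.02242 rad.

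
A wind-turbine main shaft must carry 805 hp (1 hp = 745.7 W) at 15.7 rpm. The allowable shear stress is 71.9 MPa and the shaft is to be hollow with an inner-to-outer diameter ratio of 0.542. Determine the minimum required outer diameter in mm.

ω = 2π·15.7/60 = 1.644 rad/s, so T = P/ω = 805×745.7 / 1.644 = 365100 N·m.
For a hollow shaft with d_i/d_o = 0.542: τ_max = 16T/(π d_o³ (1−k⁴)), so d_o = [16T/(π τ_allow (1−k⁴))]^(1/3) = [16·365100/(π·7.19×10^7·0.9137)]^(1/3) = 0.3048 m.

305 mm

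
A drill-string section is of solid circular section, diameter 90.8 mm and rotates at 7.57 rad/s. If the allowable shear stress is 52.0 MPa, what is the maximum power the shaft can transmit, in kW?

J = πd⁴/32 = π(0.0908)⁴/32 = 6.673×10^-6 m⁴.
T_max = τ_allow·J/r = 5.20×10^7 × 6.673×10^-6 / 0.0454 = 7643 N·m.
ω = 7.57 rad/s, so P_max = T_max·ω = 5.786×10^4 W.

57.9 kW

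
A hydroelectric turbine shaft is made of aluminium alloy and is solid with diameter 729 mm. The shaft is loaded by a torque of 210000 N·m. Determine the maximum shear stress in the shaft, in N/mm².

2.76 N/mm²

J = πd⁴/32 = π(0.729)⁴/32 = 0.02773 m⁴.
τ_max = T·r/J = 210000 × 0.364 / 0.02773 = 2.761×10^6 Pa.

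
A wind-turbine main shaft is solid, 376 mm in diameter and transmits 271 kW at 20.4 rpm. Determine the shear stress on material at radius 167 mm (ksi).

1.57 ksi

ω = 2π·20.4/60 = 2.136 rad/s, so T = P/ω = 271×10³ / 2.136 = 126900 N·m.
J = πd⁴/32 = π(0.376)⁴/32 = 1.962×10^-3 m⁴.
Shear stress varies linearly with radius: τ = T·r/J = 126900 × 0.167 / 1.962×10^-3 = 1.080×10^7 Pa.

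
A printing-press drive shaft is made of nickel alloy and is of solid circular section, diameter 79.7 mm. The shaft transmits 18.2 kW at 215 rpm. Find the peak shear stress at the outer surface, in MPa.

ω = 2π·215/60 = 22.51 rad/s, so T = P/ω = 18.2×10³ / 22.51 = 808.4 N·m.
J = πd⁴/32 = π(0.0797)⁴/32 = 3.961×10^-6 m⁴.
τ_max = T·r/J = 808.4 × 0.0399 / 3.961×10^-6 = 8.132×10^6 Pa.

8.13 MPa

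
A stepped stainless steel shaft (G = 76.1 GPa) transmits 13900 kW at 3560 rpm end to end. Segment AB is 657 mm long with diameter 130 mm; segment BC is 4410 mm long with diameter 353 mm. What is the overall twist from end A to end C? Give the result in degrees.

ω = 2π·3560/60 = 372.8 rad/s, so T = P/ω = 13900×10³ / 372.8 = 37290 N·m.
J_AB = π(0.130)⁴/32 = 2.80×10^-5 m⁴; J_BC = π(0.353)⁴/32 = 1.52×10^-3 m⁴.
θ = (T/G)·Σ L_i/J_i = (37290/76.1×10⁹)·(0.657/2.80×10^-5 + 4.41/1.52×10^-3) = 0.01290 rad.

0.739°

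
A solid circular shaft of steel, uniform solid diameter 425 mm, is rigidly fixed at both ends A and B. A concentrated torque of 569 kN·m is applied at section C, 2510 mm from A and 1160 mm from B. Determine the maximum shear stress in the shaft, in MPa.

25.8 MPa

With uniform GJ and both ends fixed, compatibility θ_AC = θ_CB gives T_A·a = T_B·b, together with T_A + T_B = T₀.
T_A = T₀·b/(a+b) = 569000·1160/3670 = 179800 N·m; T_B = 389200 N·m.
τ in each portion: τ_AC = 1.19×10^7 Pa, τ_CB = 2.58×10^7 Pa; maximum is in CB.
τ_max = T_CB·r/J = 389200·0.212/3.20×10^-3 = 2.582×10^7 Pa.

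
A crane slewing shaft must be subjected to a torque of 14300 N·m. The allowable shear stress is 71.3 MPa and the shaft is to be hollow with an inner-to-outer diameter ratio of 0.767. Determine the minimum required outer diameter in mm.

For a hollow shaft with d_i/d_o = 0.767: τ_max = 16T/(π d_o³ (1−k⁴)), so d_o = [16T/(π τ_allow (1−k⁴))]^(1/3) = [16·14300/(π·7.13×10^7·0.6539)]^(1/3) = 0.1160 m.

116 mm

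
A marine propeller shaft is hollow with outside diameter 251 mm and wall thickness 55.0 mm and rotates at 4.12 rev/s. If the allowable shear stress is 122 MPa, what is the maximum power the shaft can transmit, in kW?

8830 kW

J = π(d_o⁴ − d_i⁴)/32 = π(0.251⁴ − 0.141⁴)/32 = 3.509×10^-4 m⁴.
T_max = τ_allow·J/r = 1.22×10^8 × 3.509×10^-4 / 0.126 = 341100 N·m.
ω = 2π·4.12 = 25.89 rad/s, so P_max = T_max·ω = 8.829×10^6 W.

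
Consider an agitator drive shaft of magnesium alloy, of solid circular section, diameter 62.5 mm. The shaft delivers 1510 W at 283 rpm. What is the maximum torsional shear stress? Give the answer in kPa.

1060 kPa

ω = 2π·283/60 = 29.64 rad/s, so T = P/ω = 1510 / 29.64 = 50.95 N·m.
J = πd⁴/32 = π(0.0625)⁴/32 = 1.498×10^-6 m⁴.
τ_max = T·r/J = 50.95 × 0.0312 / 1.498×10^-6 = 1.063×10^6 Pa.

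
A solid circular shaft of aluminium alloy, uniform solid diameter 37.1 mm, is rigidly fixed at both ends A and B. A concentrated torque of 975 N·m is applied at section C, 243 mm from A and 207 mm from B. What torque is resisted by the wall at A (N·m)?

448 N·m

With uniform GJ and both ends fixed, compatibility θ_AC = θ_CB gives T_A·a = T_B·b, together with T_A + T_B = T₀.
T_A = T₀·b/(a+b) = 975.0·207/450.0 = 448.5 N·m; T_B = 526.5 N·m.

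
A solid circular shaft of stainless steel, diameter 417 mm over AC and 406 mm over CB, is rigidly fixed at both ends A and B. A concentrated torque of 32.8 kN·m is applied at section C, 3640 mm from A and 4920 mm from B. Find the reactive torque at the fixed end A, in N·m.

Compatibility: T_A·a/J_AC = T_B·b/J_CB with T_A + T_B = T₀.
J_AC = 2.97×10^-3 m⁴, J_CB = 2.67×10^-3 m⁴, so T_A = T₀·(J_AC/a)/((J_AC/a)+(J_CB/b)) = 19700 N·m, T_B = 13100 N·m.

19700 N·m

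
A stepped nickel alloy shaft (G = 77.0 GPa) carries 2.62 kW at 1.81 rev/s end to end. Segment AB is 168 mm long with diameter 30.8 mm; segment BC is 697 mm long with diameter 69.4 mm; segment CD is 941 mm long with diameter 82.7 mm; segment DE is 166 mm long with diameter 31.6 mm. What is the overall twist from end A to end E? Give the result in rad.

ω = 2π·1.81 = 11.37 rad/s, so T = P/ω = 2.62×10³ / 11.37 = 230.4 N·m.
J_AB = π(0.0308)⁴/32 = 8.83×10^-8 m⁴; J_BC = π(0.0694)⁴/32 = 2.28×10^-6 m⁴; J_CD = π(0.0827)⁴/32 = 4.59×10^-6 m⁴; J_DE = π(0.0316)⁴/32 = 9.79×10^-8 m⁴.
θ = (T/G)·Σ L_i/J_i = (230.4/77.0×10⁹)·(0.168/8.83×10^-8 + 0.697/2.28×10^-6 + 0.941/4.59×10^-6 + 0.166/9.79×10^-8) = 0.01229 rad.

0.0123 rad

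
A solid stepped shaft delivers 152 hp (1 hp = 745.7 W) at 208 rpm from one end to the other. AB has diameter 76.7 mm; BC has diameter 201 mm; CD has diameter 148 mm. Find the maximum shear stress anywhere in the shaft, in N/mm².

58.7 N/mm²

ω = 2π·208/60 = 21.78 rad/s, so T = P/ω = 152×745.7 / 21.78 = 5204 N·m.
Under the same torque, τ_max = 16T/(πd³) is largest where d is smallest — segment AB (d = 76.7 mm).
τ_max = 16·5204/(π·(0.0767)³) = 5.874×10^7 Pa.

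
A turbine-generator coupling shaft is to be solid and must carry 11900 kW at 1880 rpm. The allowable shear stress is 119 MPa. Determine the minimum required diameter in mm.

ω = 2π·1880/60 = 196.9 rad/s, so T = P/ω = 11900×10³ / 196.9 = 60450 N·m.
For a solid shaft τ_max = 16T/(πd³), so d = (16T/(π τ_allow))^(1/3) = (16·60450/(π·1.19×10^8))^(1/3) = 0.1373 m.

137 mm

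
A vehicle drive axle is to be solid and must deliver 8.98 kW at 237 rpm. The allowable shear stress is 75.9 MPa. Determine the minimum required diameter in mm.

29.0 mm

ω = 2π·237/60 = 24.82 rad/s, so T = P/ω = 8.98×10³ / 24.82 = 361.8 N·m.
For a solid shaft τ_max = 16T/(πd³), so d = (16T/(π τ_allow))^(1/3) = (16·361.8/(π·7.59×10^7))^(1/3) = 0.02896 m.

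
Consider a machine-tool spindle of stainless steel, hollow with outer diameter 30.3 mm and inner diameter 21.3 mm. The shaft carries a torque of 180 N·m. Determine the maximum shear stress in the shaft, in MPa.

43.6 MPa

J = π(d_o⁴ − d_i⁴)/32 = π(0.0303⁴ − 0.0213⁴)/32 = 6.254×10^-8 m⁴.
τ_max = T·r/J = 180.0 × 0.0152 / 6.254×10^-8 = 4.360×10^7 Pa.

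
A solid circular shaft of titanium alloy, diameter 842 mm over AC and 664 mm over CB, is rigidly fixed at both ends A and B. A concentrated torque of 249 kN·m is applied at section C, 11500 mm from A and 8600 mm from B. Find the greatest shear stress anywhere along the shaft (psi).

214 psi

Compatibility: T_A·a/J_AC = T_B·b/J_CB with T_A + T_B = T₀.
J_AC = 0.0493 m⁴, J_CB = 0.0191 m⁴, so T_A = T₀·(J_AC/a)/((J_AC/a)+(J_CB/b)) = 164100 N·m, T_B = 84880 N·m.
τ in each portion: τ_AC = 1.40×10^6 Pa, τ_CB = 1.48×10^6 Pa; maximum is in CB.
τ_max = T_CB·r/J = 84880·0.332/0.0191 = 1.477×10^6 Pa.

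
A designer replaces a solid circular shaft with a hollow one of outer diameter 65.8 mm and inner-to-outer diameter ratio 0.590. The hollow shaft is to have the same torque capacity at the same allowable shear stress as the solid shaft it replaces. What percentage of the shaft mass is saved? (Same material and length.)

Equal τ_max and T ⇒ the solid shaft needs d_s³ = d_o³(1−k⁴), so d_s = 65.8·(1−0.590⁴)^(1/3) = 63.03 mm.
Area ratio A_h/A_s = d_o²(1−k²)/d_s² = (1−k²)/(1−k⁴)^(2/3) = 0.7105.
Mass saving = 1 − 0.7105 = 28.9 %.

28.9 %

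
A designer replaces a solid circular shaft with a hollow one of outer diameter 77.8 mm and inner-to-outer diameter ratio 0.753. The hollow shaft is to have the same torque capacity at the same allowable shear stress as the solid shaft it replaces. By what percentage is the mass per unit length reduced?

Equal τ_max and T ⇒ the solid shaft needs d_s³ = d_o³(1−k⁴), so d_s = 77.8·(1−0.753⁴)^(1/3) = 68.36 mm.
Area ratio A_h/A_s = d_o²(1−k²)/d_s² = (1−k²)/(1−k⁴)^(2/3) = 0.5608.
Mass saving = 1 − 0.5608 = 43.9 %.

43.9 %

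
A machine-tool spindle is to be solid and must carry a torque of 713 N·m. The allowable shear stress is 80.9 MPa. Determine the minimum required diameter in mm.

For a solid shaft τ_max = 16T/(πd³), so d = (16T/(π τ_allow))^(1/3) = (16·713.0/(π·8.09×10^7))^(1/3) = 0.03554 m.

35.5 mm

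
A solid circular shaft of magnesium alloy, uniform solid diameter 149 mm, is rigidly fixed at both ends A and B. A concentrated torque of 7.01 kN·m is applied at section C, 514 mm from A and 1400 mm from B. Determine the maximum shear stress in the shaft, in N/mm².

7.89 N/mm²

With uniform GJ and both ends fixed, compatibility θ_AC = θ_CB gives T_A·a = T_B·b, together with T_A + T_B = T₀.
T_A = T₀·b/(a+b) = 7010·1400/1914 = 5127 N·m; T_B = 1883 N·m.
τ in each portion: τ_AC = 7.89×10^6 Pa, τ_CB = 2.90×10^6 Pa; maximum is in AC.
τ_max = T_AC·r/J = 5127·0.0745/4.84×10^-5 = 7.894×10^6 Pa.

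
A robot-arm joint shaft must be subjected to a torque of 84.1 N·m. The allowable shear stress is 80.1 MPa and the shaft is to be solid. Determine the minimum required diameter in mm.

For a solid shaft τ_max = 16T/(πd³), so d = (16T/(π τ_allow))^(1/3) = (16·84.10/(π·8.01×10^7))^(1/3) = 0.01749 m.

17.5 mm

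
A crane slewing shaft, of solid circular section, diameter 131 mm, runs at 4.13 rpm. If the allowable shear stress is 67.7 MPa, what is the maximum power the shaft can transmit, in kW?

J = πd⁴/32 = π(0.131)⁴/32 = 2.891×10^-5 m⁴.
T_max = τ_allow·J/r = 6.77×10^7 × 2.891×10^-5 / 0.0655 = 29880 N·m.
ω = 2π·4.13/60 = 0.4325 rad/s, so P_max = T_max·ω = 1.292×10^4 W.

12.9 kW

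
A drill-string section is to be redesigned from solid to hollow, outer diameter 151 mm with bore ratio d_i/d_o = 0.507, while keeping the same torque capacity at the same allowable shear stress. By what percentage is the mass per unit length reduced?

22.2 %

Equal τ_max and T ⇒ the solid shaft needs d_s³ = d_o³(1−k⁴), so d_s = 151·(1−0.507⁴)^(1/3) = 147.6 mm.
Area ratio A_h/A_s = d_o²(1−k²)/d_s² = (1−k²)/(1−k⁴)^(2/3) = 0.7776.
Mass saving = 1 − 0.7776 = 22.2 %.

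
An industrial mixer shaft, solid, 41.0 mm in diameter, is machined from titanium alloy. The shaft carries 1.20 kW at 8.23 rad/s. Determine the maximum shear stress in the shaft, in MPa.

ω = 8.23 rad/s, so T = P/ω = 1.20×10³ / 8.230 = 145.8 N·m.
J = πd⁴/32 = π(0.0410)⁴/32 = 2.774×10^-7 m⁴.
τ_max = T·r/J = 145.8 × 0.0205 / 2.774×10^-7 = 1.077×10^7 Pa.

10.8 MPa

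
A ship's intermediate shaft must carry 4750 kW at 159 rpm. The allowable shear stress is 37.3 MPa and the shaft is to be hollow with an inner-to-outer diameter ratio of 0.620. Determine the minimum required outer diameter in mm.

358 mm

ω = 2π·159/60 = 16.65 rad/s, so T = P/ω = 4750×10³ / 16.65 = 285300 N·m.
For a hollow shaft with d_i/d_o = 0.620: τ_max = 16T/(π d_o³ (1−k⁴)), so d_o = [16T/(π τ_allow (1−k⁴))]^(1/3) = [16·285300/(π·3.73×10^7·0.8522)]^(1/3) = 0.3575 m.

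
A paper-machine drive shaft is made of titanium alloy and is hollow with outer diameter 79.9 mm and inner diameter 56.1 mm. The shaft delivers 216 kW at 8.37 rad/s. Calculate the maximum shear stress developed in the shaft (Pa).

3.40e8 Pa

ω = 8.37 rad/s, so T = P/ω = 216×10³ / 8.370 = 25810 N·m.
J = π(d_o⁴ − d_i⁴)/32 = π(0.0799⁴ − 0.0561⁴)/32 = 3.029×10^-6 m⁴.
τ_max = T·r/J = 25810 × 0.0399 / 3.029×10^-6 = 3.404×10^8 Pa.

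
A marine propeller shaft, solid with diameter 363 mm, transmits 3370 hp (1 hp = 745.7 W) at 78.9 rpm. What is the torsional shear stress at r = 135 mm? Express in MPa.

ω = 2π·78.9/60 = 8.262 rad/s, so T = P/ω = 3370×745.7 / 8.262 = 304200 N·m.
J = πd⁴/32 = π(0.363)⁴/32 = 1.705×10^-3 m⁴.
Shear stress varies linearly with radius: τ = T·r/J = 304200 × 0.135 / 1.705×10^-3 = 2.409×10^7 Pa.

24.1 MPa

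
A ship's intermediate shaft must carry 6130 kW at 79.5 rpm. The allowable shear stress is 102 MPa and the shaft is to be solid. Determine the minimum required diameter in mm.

ω = 2π·79.5/60 = 8.325 rad/s, so T = P/ω = 6130×10³ / 8.325 = 736300 N·m.
For a solid shaft τ_max = 16T/(πd³), so d = (16T/(π τ_allow))^(1/3) = (16·736300/(π·1.02×10^8))^(1/3) = 0.3325 m.

333 mm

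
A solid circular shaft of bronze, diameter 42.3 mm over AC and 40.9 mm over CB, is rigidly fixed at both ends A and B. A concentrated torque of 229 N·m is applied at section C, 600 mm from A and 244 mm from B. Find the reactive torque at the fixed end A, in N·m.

Compatibility: T_A·a/J_AC = T_B·b/J_CB with T_A + T_B = T₀.
J_AC = 3.14×10^-7 m⁴, J_CB = 2.75×10^-7 m⁴, so T_A = T₀·(J_AC/a)/((J_AC/a)+(J_CB/b)) = 72.72 N·m, T_B = 156.3 N·m.

72.7 N·m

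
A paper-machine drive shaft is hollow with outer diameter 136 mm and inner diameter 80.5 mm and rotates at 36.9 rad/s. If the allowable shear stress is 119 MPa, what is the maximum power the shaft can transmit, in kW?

J = π(d_o⁴ − d_i⁴)/32 = π(0.136⁴ − 0.0805⁴)/32 = 2.946×10^-5 m⁴.
T_max = τ_allow·J/r = 1.19×10^8 × 2.946×10^-5 / 0.0680 = 51560 N·m.
ω = 36.9 rad/s, so P_max = T_max·ω = 1.903×10^6 W.

1900 kW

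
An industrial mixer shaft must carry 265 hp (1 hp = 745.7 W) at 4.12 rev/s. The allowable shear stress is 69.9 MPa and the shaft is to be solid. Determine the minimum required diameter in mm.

ω = 2π·4.12 = 25.89 rad/s, so T = P/ω = 265×745.7 / 25.89 = 7634 N·m.
For a solid shaft τ_max = 16T/(πd³), so d = (16T/(π τ_allow))^(1/3) = (16·7634/(π·6.99×10^7))^(1/3) = 0.08224 m.

82.2 mm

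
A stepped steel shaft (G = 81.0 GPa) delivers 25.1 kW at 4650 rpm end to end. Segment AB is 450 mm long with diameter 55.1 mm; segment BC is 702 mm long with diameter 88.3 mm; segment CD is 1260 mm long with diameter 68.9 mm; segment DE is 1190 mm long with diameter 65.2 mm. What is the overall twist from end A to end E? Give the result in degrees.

ω = 2π·4650/60 = 486.9 rad/s, so T = P/ω = 25.1×10³ / 486.9 = 51.55 N·m.
J_AB = π(0.0551)⁴/32 = 9.05×10^-7 m⁴; J_BC = π(0.0883)⁴/32 = 5.97×10^-6 m⁴; J_CD = π(0.0689)⁴/32 = 2.21×10^-6 m⁴; J_DE = π(0.0652)⁴/32 = 1.77×10^-6 m⁴.
θ = (T/G)·Σ L_i/J_i = (51.55/81.0×10⁹)·(0.450/9.05×10^-7 + 0.702/5.97×10^-6 + 1.26/2.21×10^-6 + 1.19/1.77×10^-6) = 1.181×10^-3 rad.

0.0676°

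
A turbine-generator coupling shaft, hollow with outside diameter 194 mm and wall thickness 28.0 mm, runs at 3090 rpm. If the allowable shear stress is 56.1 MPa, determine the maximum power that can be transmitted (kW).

19400 kW

J = π(d_o⁴ − d_i⁴)/32 = π(0.194⁴ − 0.138⁴)/32 = 1.035×10^-4 m⁴.
T_max = τ_allow·J/r = 5.61×10^7 × 1.035×10^-4 / 0.0970 = 59830 N·m.
ω = 2π·3090/60 = 323.6 rad/s, so P_max = T_max·ω = 1.936×10^7 W.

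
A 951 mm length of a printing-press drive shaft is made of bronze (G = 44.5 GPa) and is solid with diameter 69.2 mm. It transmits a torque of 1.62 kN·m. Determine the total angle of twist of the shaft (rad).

0.0154 rad

J = πd⁴/32 = π(0.0692)⁴/32 = 2.251×10^-6 m⁴.
θ = T·L/(G·J) = 1620 × 0.951 / (44.5×10⁹ × 2.251×10^-6) = 0.01538 rad.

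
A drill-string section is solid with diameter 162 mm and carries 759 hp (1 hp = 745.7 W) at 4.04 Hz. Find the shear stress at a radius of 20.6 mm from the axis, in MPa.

6.79 MPa

ω = 2π·4.04 = 25.38 rad/s, so T = P/ω = 759×745.7 / 25.38 = 22300 N·m.
J = πd⁴/32 = π(0.162)⁴/32 = 6.762×10^-5 m⁴.
Shear stress varies linearly with radius: τ = T·r/J = 22300 × 0.0206 / 6.762×10^-5 = 6.793×10^6 Pa.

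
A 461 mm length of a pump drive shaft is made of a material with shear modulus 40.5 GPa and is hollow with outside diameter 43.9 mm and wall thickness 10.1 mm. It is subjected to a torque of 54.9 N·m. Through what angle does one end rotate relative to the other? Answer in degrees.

0.107°

J = π(d_o⁴ − d_i⁴)/32 = π(0.0439⁴ − 0.0237⁴)/32 = 3.337×10^-7 m⁴.
θ = T·L/(G·J) = 54.90 × 0.461 / (40.5×10⁹ × 3.337×10^-7) = 1.873×10^-3 rad.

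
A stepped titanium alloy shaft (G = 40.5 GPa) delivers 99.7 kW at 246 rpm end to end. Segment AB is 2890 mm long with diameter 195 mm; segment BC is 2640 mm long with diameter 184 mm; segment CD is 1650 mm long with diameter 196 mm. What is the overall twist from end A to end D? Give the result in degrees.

0.302°

ω = 2π·246/60 = 25.76 rad/s, so T = P/ω = 99.7×10³ / 25.76 = 3870 N·m.
J_AB = π(0.195)⁴/32 = 1.42×10^-4 m⁴; J_BC = π(0.184)⁴/32 = 1.13×10^-4 m⁴; J_CD = π(0.196)⁴/32 = 1.45×10^-4 m⁴.
θ = (T/G)·Σ L_i/J_i = (3870/40.5×10⁹)·(2.89/1.42×10^-4 + 2.64/1.13×10^-4 + 1.65/1.45×10^-4) = 5.276×10^-3 rad.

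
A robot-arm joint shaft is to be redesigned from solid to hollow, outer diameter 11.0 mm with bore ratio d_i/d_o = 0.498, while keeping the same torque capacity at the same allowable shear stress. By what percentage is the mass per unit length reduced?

Equal τ_max and T ⇒ the solid shaft needs d_s³ = d_o³(1−k⁴), so d_s = 11.0·(1−0.498⁴)^(1/3) = 10.77 mm.
Area ratio A_h/A_s = d_o²(1−k²)/d_s² = (1−k²)/(1−k⁴)^(2/3) = 0.7845.
Mass saving = 1 − 0.7845 = 21.5 %.

21.5 %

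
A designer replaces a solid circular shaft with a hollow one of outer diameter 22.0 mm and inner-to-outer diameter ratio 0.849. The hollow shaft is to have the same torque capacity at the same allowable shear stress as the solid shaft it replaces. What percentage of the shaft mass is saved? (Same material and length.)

54.5 %

Equal τ_max and T ⇒ the solid shaft needs d_s³ = d_o³(1−k⁴), so d_s = 22.0·(1−0.849⁴)^(1/3) = 17.23 mm.
Area ratio A_h/A_s = d_o²(1−k²)/d_s² = (1−k²)/(1−k⁴)^(2/3) = 0.4551.
Mass saving = 1 − 0.4551 = 54.5 %.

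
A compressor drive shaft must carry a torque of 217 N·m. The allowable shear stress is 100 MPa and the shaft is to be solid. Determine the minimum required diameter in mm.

22.3 mm

For a solid shaft τ_max = 16T/(πd³), so d = (16T/(π τ_allow))^(1/3) = (16·217.0/(π·1.00×10^8))^(1/3) = 0.02227 m.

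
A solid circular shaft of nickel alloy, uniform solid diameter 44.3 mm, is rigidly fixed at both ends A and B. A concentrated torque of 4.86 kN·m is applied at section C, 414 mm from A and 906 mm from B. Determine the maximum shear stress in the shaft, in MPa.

195 MPa

With uniform GJ and both ends fixed, compatibility θ_AC = θ_CB gives T_A·a = T_B·b, together with T_A + T_B = T₀.
T_A = T₀·b/(a+b) = 4860·906/1320 = 3336 N·m; T_B = 1524 N·m.
τ in each portion: τ_AC = 1.95×10^8 Pa, τ_CB = 8.93×10^7 Pa; maximum is in AC.
τ_max = T_AC·r/J = 3336·0.0221/3.78×10^-7 = 1.954×10^8 Pa.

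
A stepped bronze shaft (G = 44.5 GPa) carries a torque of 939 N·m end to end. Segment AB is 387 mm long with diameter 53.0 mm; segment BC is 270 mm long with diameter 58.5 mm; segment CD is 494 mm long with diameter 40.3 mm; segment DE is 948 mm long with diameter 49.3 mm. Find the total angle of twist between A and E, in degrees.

J_AB = π(0.0530)⁴/32 = 7.75×10^-7 m⁴; J_BC = π(0.0585)⁴/32 = 1.15×10^-6 m⁴; J_CD = π(0.0403)⁴/32 = 2.59×10^-7 m⁴; J_DE = π(0.0493)⁴/32 = 5.80×10^-7 m⁴.
θ = (T/G)·Σ L_i/J_i = (939.0/44.5×10⁹)·(0.387/7.75×10^-7 + 0.270/1.15×10^-6 + 0.494/2.59×10^-7 + 0.948/5.80×10^-7) = 0.09024 rad.

5.17°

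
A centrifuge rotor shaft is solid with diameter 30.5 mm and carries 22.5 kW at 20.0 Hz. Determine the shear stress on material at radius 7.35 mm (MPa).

ω = 2π·20.0 = 125.7 rad/s, so T = P/ω = 22.5×10³ / 125.7 = 179.0 N·m.
J = πd⁴/32 = π(0.0305)⁴/32 = 8.496×10^-8 m⁴.
Shear stress varies linearly with radius: τ = T·r/J = 179.0 × 0.00735 / 8.496×10^-8 = 1.549×10^7 Pa.

15.5 MPa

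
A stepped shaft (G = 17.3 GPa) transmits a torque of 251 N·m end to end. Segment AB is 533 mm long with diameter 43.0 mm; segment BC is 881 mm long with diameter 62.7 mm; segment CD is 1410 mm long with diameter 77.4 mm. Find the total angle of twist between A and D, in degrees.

J_AB = π(0.0430)⁴/32 = 3.36×10^-7 m⁴; J_BC = π(0.0627)⁴/32 = 1.52×10^-6 m⁴; J_CD = π(0.0774)⁴/32 = 3.52×10^-6 m⁴.
θ = (T/G)·Σ L_i/J_i = (251.0/17.3×10⁹)·(0.533/3.36×10^-7 + 0.881/1.52×10^-6 + 1.41/3.52×10^-6) = 0.03727 rad.

2.14°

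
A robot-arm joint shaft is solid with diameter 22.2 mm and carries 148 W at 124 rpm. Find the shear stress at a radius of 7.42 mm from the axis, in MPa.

3.55 MPa

ω = 2π·124/60 = 12.99 rad/s, so T = P/ω = 148 / 12.99 = 11.40 N·m.
J = πd⁴/32 = π(0.0222)⁴/32 = 2.385×10^-8 m⁴.
Shear stress varies linearly with radius: τ = T·r/J = 11.40 × 0.00742 / 2.385×10^-8 = 3.547×10^6 Pa.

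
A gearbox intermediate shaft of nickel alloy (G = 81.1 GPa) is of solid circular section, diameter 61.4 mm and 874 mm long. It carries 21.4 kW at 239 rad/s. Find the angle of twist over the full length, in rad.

6.92e-4 rad

ω = 239 rad/s, so T = P/ω = 21.4×10³ / 239.0 = 89.54 N·m.
J = πd⁴/32 = π(0.0614)⁴/32 = 1.395×10^-6 m⁴.
θ = T·L/(G·J) = 89.54 × 0.874 / (81.1×10⁹ × 1.395×10^-6) = 6.916×10^-4 rad.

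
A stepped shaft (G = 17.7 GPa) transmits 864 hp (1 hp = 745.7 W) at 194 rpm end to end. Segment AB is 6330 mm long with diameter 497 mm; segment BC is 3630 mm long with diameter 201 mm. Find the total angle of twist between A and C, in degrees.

2.43°

ω = 2π·194/60 = 20.32 rad/s, so T = P/ω = 864×745.7 / 20.32 = 31710 N·m.
J_AB = π(0.497)⁴/32 = 5.99×10^-3 m⁴; J_BC = π(0.201)⁴/32 = 1.60×10^-4 m⁴.
θ = (T/G)·Σ L_i/J_i = (31710/17.7×10⁹)·(6.33/5.99×10^-3 + 3.63/1.60×10^-4) = 0.04248 rad.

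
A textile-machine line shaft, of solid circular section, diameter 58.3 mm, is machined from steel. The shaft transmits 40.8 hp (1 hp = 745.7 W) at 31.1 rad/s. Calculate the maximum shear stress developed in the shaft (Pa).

ω = 31.1 rad/s, so T = P/ω = 40.8×745.7 / 31.10 = 978.3 N·m.
J = πd⁴/32 = π(0.0583)⁴/32 = 1.134×10^-6 m⁴.
τ_max = T·r/J = 978.3 × 0.0291 / 1.134×10^-6 = 2.514×10^7 Pa.

2.51e7 Pa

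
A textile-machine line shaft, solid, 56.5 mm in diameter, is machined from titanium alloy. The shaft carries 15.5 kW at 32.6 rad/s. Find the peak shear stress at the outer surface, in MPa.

ω = 32.6 rad/s, so T = P/ω = 15.5×10³ / 32.60 = 475.5 N·m.
J = πd⁴/32 = π(0.0565)⁴/32 = 1.000×10^-6 m⁴.
τ_max = T·r/J = 475.5 × 0.0283 / 1.000×10^-6 = 1.343×10^7 Pa.

13.4 MPa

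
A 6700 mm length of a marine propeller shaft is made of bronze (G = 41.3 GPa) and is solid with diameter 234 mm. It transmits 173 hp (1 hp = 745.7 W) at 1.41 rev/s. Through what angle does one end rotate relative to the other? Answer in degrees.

ω = 2π·1.41 = 8.859 rad/s, so T = P/ω = 173×745.7 / 8.859 = 14560 N·m.
J = πd⁴/32 = π(0.234)⁴/32 = 2.943×10^-4 m⁴.
θ = T·L/(G·J) = 14560 × 6.70 / (41.3×10⁹ × 2.943×10^-4) = 8.026×10^-3 rad.

0.460°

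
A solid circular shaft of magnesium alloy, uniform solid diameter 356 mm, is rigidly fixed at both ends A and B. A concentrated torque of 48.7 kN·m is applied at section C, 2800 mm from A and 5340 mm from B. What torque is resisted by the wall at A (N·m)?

With uniform GJ and both ends fixed, compatibility θ_AC = θ_CB gives T_A·a = T_B·b, together with T_A + T_B = T₀.
T_A = T₀·b/(a+b) = 48700·5340/8140 = 31950 N·m; T_B = 16750 N·m.

31900 N·m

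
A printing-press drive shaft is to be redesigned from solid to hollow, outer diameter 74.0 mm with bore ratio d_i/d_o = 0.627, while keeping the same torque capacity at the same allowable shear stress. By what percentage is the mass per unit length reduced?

Equal τ_max and T ⇒ the solid shaft needs d_s³ = d_o³(1−k⁴), so d_s = 74.0·(1−0.627⁴)^(1/3) = 69.97 mm.
Area ratio A_h/A_s = d_o²(1−k²)/d_s² = (1−k²)/(1−k⁴)^(2/3) = 0.6787.
Mass saving = 1 − 0.6787 = 32.1 %.

32.1 %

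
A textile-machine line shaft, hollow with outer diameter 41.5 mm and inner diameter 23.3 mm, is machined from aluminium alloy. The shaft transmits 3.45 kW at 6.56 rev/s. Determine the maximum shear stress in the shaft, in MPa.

6.62 MPa

ω = 2π·6.56 = 41.22 rad/s, so T = P/ω = 3.45×10³ / 41.22 = 83.70 N·m.
J = π(d_o⁴ − d_i⁴)/32 = π(0.0415⁴ − 0.0233⁴)/32 = 2.623×10^-7 m⁴.
τ_max = T·r/J = 83.70 × 0.0208 / 2.623×10^-7 = 6.622×10^6 Pa.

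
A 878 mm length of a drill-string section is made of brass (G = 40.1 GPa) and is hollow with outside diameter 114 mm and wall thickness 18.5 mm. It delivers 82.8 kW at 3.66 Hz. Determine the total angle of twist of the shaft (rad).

0.00600 rad

ω = 2π·3.66 = 23.00 rad/s, so T = P/ω = 82.8×10³ / 23.00 = 3601 N·m.
J = π(d_o⁴ − d_i⁴)/32 = π(0.114⁴ − 0.0770⁴)/32 = 1.313×10^-5 m⁴.
θ = T·L/(G·J) = 3601 × 0.878 / (40.1×10⁹ × 1.313×10^-5) = 6.004×10^-3 rad.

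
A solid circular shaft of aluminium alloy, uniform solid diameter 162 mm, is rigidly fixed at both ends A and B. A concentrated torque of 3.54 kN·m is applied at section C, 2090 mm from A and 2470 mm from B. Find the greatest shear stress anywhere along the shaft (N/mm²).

2.30 N/mm²

With uniform GJ and both ends fixed, compatibility θ_AC = θ_CB gives T_A·a = T_B·b, together with T_A + T_B = T₀.
T_A = T₀·b/(a+b) = 3540·2470/4560 = 1918 N·m; T_B = 1622 N·m.
τ in each portion: τ_AC = 2.30×10^6 Pa, τ_CB = 1.94×10^6 Pa; maximum is in AC.
τ_max = T_AC·r/J = 1918·0.0810/6.76×10^-5 = 2.297×10^6 Pa.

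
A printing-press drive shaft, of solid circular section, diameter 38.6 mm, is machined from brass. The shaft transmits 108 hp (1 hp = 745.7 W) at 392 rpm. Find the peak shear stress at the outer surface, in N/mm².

ω = 2π·392/60 = 41.05 rad/s, so T = P/ω = 108×745.7 / 41.05 = 1962 N·m.
J = πd⁴/32 = π(0.0386)⁴/32 = 2.179×10^-7 m⁴.
τ_max = T·r/J = 1962 × 0.0193 / 2.179×10^-7 = 1.737×10^8 Pa.

174 N/mm²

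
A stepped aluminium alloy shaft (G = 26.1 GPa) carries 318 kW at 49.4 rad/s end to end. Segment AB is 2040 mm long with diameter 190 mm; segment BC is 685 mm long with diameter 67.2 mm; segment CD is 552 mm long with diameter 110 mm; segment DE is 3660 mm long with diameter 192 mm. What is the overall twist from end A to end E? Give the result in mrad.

105 mrad

ω = 49.4 rad/s, so T = P/ω = 318×10³ / 49.40 = 6437 N·m.
J_AB = π(0.190)⁴/32 = 1.28×10^-4 m⁴; J_BC = π(0.0672)⁴/32 = 2.00×10^-6 m⁴; J_CD = π(0.110)⁴/32 = 1.44×10^-5 m⁴; J_DE = π(0.192)⁴/32 = 1.33×10^-4 m⁴.
θ = (T/G)·Σ L_i/J_i = (6437/26.1×10⁹)·(2.04/1.28×10^-4 + 0.685/2.00×10^-6 + 0.552/1.44×10^-5 + 3.66/1.33×10^-4) = 0.1046 rad.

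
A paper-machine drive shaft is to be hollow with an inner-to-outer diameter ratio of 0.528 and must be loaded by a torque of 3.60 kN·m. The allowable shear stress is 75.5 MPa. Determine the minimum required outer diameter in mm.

For a hollow shaft with d_i/d_o = 0.528: τ_max = 16T/(π d_o³ (1−k⁴)), so d_o = [16T/(π τ_allow (1−k⁴))]^(1/3) = [16·3600/(π·7.55×10^7·0.9223)]^(1/3) = 0.06409 m.

64.1 mm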